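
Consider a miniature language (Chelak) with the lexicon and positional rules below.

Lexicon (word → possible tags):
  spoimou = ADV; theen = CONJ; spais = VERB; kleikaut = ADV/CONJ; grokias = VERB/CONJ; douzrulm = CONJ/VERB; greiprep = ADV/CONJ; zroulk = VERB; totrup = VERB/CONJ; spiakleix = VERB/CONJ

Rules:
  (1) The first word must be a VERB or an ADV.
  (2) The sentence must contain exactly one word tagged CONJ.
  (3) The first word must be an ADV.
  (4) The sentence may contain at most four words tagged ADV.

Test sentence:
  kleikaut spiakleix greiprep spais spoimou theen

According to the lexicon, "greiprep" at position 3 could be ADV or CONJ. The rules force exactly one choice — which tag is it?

ADV

Candidates per position — 1:kleikaut {ADV,CONJ}; 2:spiakleix {VERB,CONJ}; 3:greiprep {ADV,CONJ}; 4:spais {VERB}; 5:spoimou {ADV}; 6:theen {CONJ}.
At position 1, choosing CONJ makes rule 1 impossible to satisfy; hence ADV.
At position 2, choosing CONJ makes rule 2 impossible to satisfy; hence VERB.
At position 3, choosing CONJ makes rule 2 impossible to satisfy; hence ADV.
That leaves exactly one tagging: ADV VERB ADV VERB ADV CONJ.
Check: rule 1 holds; rule 2 holds; rule 3 holds; rule 4 holds.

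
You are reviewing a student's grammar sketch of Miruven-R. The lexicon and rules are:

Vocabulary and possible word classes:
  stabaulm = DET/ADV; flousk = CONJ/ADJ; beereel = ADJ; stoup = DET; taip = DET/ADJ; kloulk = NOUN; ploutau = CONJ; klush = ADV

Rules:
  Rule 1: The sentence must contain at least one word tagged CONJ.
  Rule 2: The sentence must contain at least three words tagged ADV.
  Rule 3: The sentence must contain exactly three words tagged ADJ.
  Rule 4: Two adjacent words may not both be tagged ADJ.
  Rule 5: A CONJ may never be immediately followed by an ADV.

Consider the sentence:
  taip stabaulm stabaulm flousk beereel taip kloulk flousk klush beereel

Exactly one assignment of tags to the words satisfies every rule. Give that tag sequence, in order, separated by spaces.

Candidates per position — 1:taip {DET,ADJ}; 2:stabaulm {DET,ADV}; 3:stabaulm {DET,ADV}; 4:flousk {CONJ,ADJ}; 5:beereel {ADJ}; 6:taip {DET,ADJ}; 7:kloulk {NOUN}; 8:flousk {CONJ,ADJ}; 9:klush {ADV}; 10:beereel {ADJ}.
If word 2 were DET, no tagging could satisfy rule 2; so word 2 is ADV.
If word 3 were DET, no tagging could satisfy rule 2; so word 3 is ADV.
If word 4 were ADJ, no tagging could satisfy rule 4; so word 4 is CONJ.
If word 6 were ADJ, no tagging could satisfy rule 4; so word 6 is DET.
If word 8 were CONJ, no tagging could satisfy rule 5; so word 8 is ADJ.
If word 1 were ADJ, no tagging could satisfy rule 3; so word 1 is DET.
That leaves exactly one tagging: DET ADV ADV CONJ ADJ DET NOUN ADJ ADV ADJ.
Rule-by-rule: rule 1 ok; rule 2 ok; rule 3 ok; rule 4 ok; rule 5 ok.

DET ADV ADV CONJ ADJ DET NOUN ADJ ADV ADJ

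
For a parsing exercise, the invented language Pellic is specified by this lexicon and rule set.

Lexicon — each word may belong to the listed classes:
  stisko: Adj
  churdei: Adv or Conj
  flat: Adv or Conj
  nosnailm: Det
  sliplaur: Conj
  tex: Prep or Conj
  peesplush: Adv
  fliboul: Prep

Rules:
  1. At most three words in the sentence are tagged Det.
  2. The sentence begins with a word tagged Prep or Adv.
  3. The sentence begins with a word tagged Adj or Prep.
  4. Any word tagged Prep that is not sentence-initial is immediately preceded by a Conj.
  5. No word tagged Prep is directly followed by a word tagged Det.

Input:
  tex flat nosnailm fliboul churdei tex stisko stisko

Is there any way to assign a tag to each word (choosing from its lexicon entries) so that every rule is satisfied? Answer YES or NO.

Candidates per position — 1:tex {Prep,Conj}; 2:flat {Adv,Conj}; 3:nosnailm {Det}; 4:fliboul {Prep}; 5:churdei {Adv,Conj}; 6:tex {Prep,Conj}; 7:stisko {Adj}; 8:stisko {Adj}.
Rule 4 cannot be satisfied by any choice of tags from the lexicon.
So there is no consistent tagging.

NO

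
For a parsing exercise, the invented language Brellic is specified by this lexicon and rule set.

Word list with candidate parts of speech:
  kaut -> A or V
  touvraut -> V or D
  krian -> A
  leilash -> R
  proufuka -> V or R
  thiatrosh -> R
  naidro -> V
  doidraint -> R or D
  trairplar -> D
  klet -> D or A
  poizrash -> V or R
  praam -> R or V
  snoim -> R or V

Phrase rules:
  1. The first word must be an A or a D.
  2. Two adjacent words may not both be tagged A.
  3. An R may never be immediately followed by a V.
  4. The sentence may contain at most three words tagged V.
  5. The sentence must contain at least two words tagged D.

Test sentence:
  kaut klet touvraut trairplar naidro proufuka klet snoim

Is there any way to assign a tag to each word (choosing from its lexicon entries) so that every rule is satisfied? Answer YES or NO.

Candidates per position — 1:kaut {A,V}; 2:klet {D,A}; 3:touvraut {V,D}; 4:trairplar {D}; 5:naidro {V}; 6:proufuka {V,R}; 7:klet {D,A}; 8:snoim {R,V}.
One satisfying assignment: A D D D V V A R.
Checking: rule 1 ✓; rule 2 ✓; rule 3 ✓; rule 4 ✓; rule 5 ✓.

YES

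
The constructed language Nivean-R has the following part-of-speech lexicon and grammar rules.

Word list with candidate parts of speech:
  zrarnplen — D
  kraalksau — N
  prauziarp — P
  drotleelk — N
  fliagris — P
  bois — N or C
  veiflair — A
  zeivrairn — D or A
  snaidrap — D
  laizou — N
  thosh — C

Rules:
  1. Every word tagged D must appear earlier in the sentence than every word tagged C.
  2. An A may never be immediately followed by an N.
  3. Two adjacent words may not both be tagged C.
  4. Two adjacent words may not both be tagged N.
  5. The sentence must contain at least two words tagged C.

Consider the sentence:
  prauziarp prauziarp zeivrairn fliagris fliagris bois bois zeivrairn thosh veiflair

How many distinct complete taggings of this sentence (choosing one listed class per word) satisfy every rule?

4

Candidates per position — 1:prauziarp {P}; 2:prauziarp {P}; 3:zeivrairn {D,A}; 4:fliagris {P}; 5:fliagris {P}; 6:bois {N,C}; 7:bois {N,C}; 8:zeivrairn {D,A}; 9:thosh {C}; 10:veiflair {A}.
There are 16 candidate sequences in total.
The sequences that satisfy every rule: P P D P P N C A C A; P P D P P C N A C A; P P A P P N C A C A; P P A P P C N A C A.
Count = 4.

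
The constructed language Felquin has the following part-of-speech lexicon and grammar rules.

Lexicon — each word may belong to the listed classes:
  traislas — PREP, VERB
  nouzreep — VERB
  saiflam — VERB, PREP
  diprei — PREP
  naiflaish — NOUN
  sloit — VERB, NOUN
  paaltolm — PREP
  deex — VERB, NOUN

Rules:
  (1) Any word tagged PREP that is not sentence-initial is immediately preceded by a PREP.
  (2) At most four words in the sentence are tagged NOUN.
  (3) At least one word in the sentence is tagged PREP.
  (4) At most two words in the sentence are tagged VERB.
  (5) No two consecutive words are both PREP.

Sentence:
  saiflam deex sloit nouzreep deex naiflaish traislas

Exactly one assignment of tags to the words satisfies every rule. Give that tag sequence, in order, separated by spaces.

PREP NOUN NOUN VERB NOUN NOUN VERB

Candidates per position — 1:saiflam {VERB,PREP}; 2:deex {VERB,NOUN}; 3:sloit {VERB,NOUN}; 4:nouzreep {VERB}; 5:deex {VERB,NOUN}; 6:naiflaish {NOUN}; 7:traislas {PREP,VERB}.
At position 7, choosing PREP makes rule 1 impossible to satisfy; hence VERB.
At position 1, choosing VERB makes rule 3 impossible to satisfy; hence PREP.
At position 2, choosing VERB makes rule 4 impossible to satisfy; hence NOUN.
At position 3, choosing VERB makes rule 4 impossible to satisfy; hence NOUN.
At position 5, choosing VERB makes rule 4 impossible to satisfy; hence NOUN.
That leaves exactly one tagging: PREP NOUN NOUN VERB NOUN NOUN VERB.
Check: rule 1 ok; rule 2 ok; rule 3 ok; rule 4 ok; rule 5 ok.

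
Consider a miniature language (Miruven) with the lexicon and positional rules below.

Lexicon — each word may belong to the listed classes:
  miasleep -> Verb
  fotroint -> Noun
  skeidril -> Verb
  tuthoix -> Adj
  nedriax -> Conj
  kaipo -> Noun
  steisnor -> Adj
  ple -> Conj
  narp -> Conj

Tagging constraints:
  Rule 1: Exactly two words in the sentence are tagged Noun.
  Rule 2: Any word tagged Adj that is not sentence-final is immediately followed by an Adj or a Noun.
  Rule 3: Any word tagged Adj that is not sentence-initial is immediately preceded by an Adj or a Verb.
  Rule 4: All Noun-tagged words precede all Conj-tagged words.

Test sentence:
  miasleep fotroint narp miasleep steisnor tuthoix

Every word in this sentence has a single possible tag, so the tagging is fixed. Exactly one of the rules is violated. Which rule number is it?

Fixed tagging: Verb Noun Conj Verb Adj Adj.
Rule check: R1 ✗, R2 ✓, R3 ✓, R4 ✓.
Only rule 1 fails.

1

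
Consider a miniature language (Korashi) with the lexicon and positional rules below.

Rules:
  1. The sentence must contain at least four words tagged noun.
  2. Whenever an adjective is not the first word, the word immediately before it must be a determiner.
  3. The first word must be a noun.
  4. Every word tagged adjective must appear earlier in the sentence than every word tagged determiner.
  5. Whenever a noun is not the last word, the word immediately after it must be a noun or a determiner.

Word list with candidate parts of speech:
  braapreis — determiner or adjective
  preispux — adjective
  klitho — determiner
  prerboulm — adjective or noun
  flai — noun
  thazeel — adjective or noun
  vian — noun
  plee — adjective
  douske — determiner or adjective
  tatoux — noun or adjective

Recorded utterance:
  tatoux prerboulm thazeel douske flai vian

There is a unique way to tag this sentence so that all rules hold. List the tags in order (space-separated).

Candidates per position — 1:tatoux {noun,adjective}; 2:prerboulm {adjective,noun}; 3:thazeel {adjective,noun}; 4:douske {determiner,adjective}; 5:flai {noun}; 6:vian {noun}.
Position 1: adjective is ruled out by rule 3; that leaves noun.
Position 2: adjective is ruled out by rule 2; that leaves noun.
Position 3: adjective is ruled out by rule 2; that leaves noun.
Position 4: adjective is ruled out by rule 2; that leaves determiner.
That leaves exactly one tagging: noun noun noun determiner noun noun.
Rule-by-rule: rule 1 satisfied; rule 2 satisfied; rule 3 satisfied; rule 4 satisfied; rule 5 satisfied.

noun noun noun determiner noun noun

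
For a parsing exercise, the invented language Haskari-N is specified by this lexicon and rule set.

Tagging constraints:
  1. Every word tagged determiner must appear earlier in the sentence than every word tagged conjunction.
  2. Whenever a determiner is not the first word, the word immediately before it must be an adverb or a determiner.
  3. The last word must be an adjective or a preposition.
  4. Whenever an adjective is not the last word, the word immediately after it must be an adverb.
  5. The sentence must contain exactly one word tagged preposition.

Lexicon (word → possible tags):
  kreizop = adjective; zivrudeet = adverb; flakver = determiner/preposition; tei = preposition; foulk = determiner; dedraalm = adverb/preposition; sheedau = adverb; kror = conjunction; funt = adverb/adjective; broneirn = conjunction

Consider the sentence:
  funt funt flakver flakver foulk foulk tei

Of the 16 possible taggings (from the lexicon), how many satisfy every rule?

2

Candidates per position — 1:funt {adverb,adjective}; 2:funt {adverb,adjective}; 3:flakver {determiner,preposition}; 4:flakver {determiner,preposition}; 5:foulk {determiner}; 6:foulk {determiner}; 7:tei {preposition}.
There are 16 candidate sequences in total.
The sequences that satisfy every rule: adverb adverb determiner determiner determiner determiner preposition; adjective adverb determiner determiner determiner determiner preposition.
Count = 2.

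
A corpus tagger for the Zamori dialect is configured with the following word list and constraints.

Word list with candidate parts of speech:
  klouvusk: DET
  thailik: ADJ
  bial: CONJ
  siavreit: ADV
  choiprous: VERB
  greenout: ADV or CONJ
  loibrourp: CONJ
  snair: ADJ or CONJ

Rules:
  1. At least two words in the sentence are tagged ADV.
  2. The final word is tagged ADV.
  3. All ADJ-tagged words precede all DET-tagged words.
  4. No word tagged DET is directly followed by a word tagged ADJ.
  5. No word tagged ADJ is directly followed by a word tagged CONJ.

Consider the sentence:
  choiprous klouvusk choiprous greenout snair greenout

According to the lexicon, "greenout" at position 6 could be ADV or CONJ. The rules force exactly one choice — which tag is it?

ADV

Candidates per position — 1:choiprous {VERB}; 2:klouvusk {DET}; 3:choiprous {VERB}; 4:greenout {ADV,CONJ}; 5:snair {ADJ,CONJ}; 6:greenout {ADV,CONJ}.
At position 4, choosing CONJ makes rule 1 impossible to satisfy; hence ADV.
At position 5, choosing ADJ makes rule 3 impossible to satisfy; hence CONJ.
At position 6, choosing CONJ makes rule 1 impossible to satisfy; hence ADV.
The only consistent sequence is: VERB DET VERB ADV CONJ ADV.
Verifying each rule — rule 1 ✓; rule 2 ✓; rule 3 ✓; rule 4 ✓; rule 5 ✓.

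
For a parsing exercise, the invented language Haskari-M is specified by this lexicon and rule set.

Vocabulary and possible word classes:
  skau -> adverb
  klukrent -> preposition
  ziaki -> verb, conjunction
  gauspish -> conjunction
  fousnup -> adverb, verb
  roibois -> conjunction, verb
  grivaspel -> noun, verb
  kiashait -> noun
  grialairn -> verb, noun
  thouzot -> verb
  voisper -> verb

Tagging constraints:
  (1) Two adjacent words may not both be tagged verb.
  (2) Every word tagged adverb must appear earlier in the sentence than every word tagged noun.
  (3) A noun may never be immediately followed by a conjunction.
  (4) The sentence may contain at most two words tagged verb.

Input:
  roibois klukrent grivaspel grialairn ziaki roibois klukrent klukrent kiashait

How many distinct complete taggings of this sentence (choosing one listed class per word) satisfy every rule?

6

Candidates per position — 1:roibois {conjunction,verb}; 2:klukrent {preposition}; 3:grivaspel {noun,verb}; 4:grialairn {verb,noun}; 5:ziaki {verb,conjunction}; 6:roibois {conjunction,verb}; 7:klukrent {preposition}; 8:klukrent {preposition}; 9:kiashait {noun}.
There are 32 candidate sequences in total.
Checking each against the rules leaves 6 sequences.
Count = 6.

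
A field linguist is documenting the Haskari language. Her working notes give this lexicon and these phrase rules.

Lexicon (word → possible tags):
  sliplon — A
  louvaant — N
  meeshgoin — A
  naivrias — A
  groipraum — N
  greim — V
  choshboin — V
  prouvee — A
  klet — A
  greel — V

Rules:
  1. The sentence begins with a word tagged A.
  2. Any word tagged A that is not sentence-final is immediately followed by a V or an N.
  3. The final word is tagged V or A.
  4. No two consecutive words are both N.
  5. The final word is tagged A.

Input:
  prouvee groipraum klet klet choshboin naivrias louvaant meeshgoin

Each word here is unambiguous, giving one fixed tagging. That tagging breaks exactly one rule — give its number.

Fixed tagging: A N A A V A N A.
Rule check: R1 ok, R2 fails, R3 ok, R4 ok, R5 ok.
Only rule 2 fails.

2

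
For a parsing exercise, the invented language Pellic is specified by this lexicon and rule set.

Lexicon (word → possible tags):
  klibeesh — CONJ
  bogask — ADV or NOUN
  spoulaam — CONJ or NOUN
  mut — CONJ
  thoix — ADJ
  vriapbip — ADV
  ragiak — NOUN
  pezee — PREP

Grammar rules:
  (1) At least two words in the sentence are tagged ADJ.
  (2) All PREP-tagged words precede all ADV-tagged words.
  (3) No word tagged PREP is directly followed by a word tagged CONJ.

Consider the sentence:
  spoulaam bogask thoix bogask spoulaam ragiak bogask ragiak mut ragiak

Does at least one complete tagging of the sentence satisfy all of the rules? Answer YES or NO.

NO

Candidates per position — 1:spoulaam {CONJ,NOUN}; 2:bogask {ADV,NOUN}; 3:thoix {ADJ}; 4:bogask {ADV,NOUN}; 5:spoulaam {CONJ,NOUN}; 6:ragiak {NOUN}; 7:bogask {ADV,NOUN}; 8:ragiak {NOUN}; 9:mut {CONJ}; 10:ragiak {NOUN}.
Rule 1 cannot be satisfied by any choice of tags from the lexicon.
So there is no consistent tagging.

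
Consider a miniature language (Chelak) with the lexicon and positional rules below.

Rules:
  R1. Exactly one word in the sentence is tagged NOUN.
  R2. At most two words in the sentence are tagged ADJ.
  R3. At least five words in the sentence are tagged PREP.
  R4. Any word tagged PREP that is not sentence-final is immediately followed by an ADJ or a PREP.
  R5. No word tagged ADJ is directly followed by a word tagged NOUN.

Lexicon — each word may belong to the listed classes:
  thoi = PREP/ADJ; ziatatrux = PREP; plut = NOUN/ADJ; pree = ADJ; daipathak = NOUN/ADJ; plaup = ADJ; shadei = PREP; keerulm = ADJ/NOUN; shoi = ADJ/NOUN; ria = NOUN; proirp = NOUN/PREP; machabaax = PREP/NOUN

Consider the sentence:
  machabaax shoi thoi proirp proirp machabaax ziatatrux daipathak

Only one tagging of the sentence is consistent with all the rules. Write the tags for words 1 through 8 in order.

NOUN ADJ PREP PREP PREP PREP PREP ADJ

Candidates per position — 1:machabaax {PREP,NOUN}; 2:shoi {ADJ,NOUN}; 3:thoi {PREP,ADJ}; 4:proirp {NOUN,PREP}; 5:proirp {NOUN,PREP}; 6:machabaax {PREP,NOUN}; 7:ziatatrux {PREP}; 8:daipathak {NOUN,ADJ}.
At position 8, choosing NOUN makes rule 4 impossible to satisfy; hence ADJ.
The remaining ambiguous positions (1, 2, 3, 4, 5, 6) are resolved jointly — only one combination satisfies every rule.
The only consistent sequence is: NOUN ADJ PREP PREP PREP PREP PREP ADJ.
Check: rule 1 holds; rule 2 holds; rule 3 holds; rule 4 holds; rule 5 holds.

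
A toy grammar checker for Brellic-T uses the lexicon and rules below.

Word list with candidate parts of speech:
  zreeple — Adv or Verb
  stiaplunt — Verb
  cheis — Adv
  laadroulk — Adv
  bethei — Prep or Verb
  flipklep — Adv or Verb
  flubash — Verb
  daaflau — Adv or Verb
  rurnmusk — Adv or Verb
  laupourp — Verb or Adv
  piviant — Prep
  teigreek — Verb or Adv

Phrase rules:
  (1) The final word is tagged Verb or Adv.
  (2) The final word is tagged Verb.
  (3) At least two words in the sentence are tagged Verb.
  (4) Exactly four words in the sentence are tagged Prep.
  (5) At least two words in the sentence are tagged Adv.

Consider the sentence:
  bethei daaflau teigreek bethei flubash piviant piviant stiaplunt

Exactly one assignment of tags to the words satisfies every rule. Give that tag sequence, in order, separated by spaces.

Candidates per position — 1:bethei {Prep,Verb}; 2:daaflau {Adv,Verb}; 3:teigreek {Verb,Adv}; 4:bethei {Prep,Verb}; 5:flubash {Verb}; 6:piviant {Prep}; 7:piviant {Prep}; 8:stiaplunt {Verb}.
Word 1 cannot be Verb — rule 4 would then fail for every completion. It is Prep.
Word 2 cannot be Verb — rule 5 would then fail for every completion. It is Adv.
Word 3 cannot be Verb — rule 5 would then fail for every completion. It is Adv.
Word 4 cannot be Verb — rule 4 would then fail for every completion. It is Prep.
That leaves exactly one tagging: Prep Adv Adv Prep Verb Prep Prep Verb.
Verifying each rule — rule 1 holds; rule 2 holds; rule 3 holds; rule 4 holds; rule 5 holds.

Prep Adv Adv Prep Verb Prep Prep Verb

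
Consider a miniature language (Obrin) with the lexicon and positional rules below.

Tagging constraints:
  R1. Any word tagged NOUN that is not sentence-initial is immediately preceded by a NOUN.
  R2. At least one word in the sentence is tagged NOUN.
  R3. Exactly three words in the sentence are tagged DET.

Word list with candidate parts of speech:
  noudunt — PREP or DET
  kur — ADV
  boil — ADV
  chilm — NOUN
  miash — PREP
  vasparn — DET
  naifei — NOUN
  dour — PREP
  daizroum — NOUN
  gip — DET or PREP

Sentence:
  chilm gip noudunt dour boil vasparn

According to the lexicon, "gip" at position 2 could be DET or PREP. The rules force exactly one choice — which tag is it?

DET

Candidates per position — 1:chilm {NOUN}; 2:gip {DET,PREP}; 3:noudunt {PREP,DET}; 4:dour {PREP}; 5:boil {ADV}; 6:vasparn {DET}.
Position 2: PREP is ruled out by rule 3; that leaves DET.
Position 3: PREP is ruled out by rule 3; that leaves DET.
The only consistent sequence is: NOUN DET DET PREP ADV DET.
Verifying each rule — rule 1 satisfied; rule 2 satisfied; rule 3 satisfied.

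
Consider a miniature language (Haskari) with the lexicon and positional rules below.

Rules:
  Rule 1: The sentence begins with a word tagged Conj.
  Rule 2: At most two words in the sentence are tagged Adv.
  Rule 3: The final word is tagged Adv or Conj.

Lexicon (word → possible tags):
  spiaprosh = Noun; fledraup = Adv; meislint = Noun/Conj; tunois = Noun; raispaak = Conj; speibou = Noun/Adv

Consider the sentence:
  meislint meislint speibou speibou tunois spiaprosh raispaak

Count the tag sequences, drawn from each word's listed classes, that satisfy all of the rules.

8

Candidates per position — 1:meislint {Noun,Conj}; 2:meislint {Noun,Conj}; 3:speibou {Noun,Adv}; 4:speibou {Noun,Adv}; 5:tunois {Noun}; 6:spiaprosh {Noun}; 7:raispaak {Conj}.
There are 16 candidate sequences in total.
Checking each against the rules leaves 8 sequences.
Count = 8.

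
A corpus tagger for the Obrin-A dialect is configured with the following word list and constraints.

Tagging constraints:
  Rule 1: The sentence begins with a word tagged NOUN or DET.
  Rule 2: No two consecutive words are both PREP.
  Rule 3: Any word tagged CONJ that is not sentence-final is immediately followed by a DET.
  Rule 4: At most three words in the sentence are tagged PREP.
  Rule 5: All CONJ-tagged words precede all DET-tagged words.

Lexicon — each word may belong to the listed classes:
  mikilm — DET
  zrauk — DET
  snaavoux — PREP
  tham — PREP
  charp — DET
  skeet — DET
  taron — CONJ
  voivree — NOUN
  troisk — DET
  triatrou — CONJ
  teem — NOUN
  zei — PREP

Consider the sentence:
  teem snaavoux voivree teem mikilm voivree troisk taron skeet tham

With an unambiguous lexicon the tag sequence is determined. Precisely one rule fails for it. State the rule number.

5

Fixed tagging: NOUN PREP NOUN NOUN DET NOUN DET CONJ DET PREP.
Checking each rule: R1 holds, R2 holds, R3 holds, R4 holds, R5 violated.
Only rule 5 fails.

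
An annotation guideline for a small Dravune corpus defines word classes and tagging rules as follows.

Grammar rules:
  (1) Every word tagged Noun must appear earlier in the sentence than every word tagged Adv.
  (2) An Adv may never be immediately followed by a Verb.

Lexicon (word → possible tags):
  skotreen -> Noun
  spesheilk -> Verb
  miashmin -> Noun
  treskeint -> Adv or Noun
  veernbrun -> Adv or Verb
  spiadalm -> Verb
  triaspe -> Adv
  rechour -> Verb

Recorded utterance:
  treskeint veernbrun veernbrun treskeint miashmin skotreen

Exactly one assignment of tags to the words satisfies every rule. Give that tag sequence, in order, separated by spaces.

Candidates per position — 1:treskeint {Adv,Noun}; 2:veernbrun {Adv,Verb}; 3:veernbrun {Adv,Verb}; 4:treskeint {Adv,Noun}; 5:miashmin {Noun}; 6:skotreen {Noun}.
At position 1, choosing Adv makes rule 1 impossible to satisfy; hence Noun.
At position 2, choosing Adv makes rule 1 impossible to satisfy; hence Verb.
At position 3, choosing Adv makes rule 1 impossible to satisfy; hence Verb.
At position 4, choosing Adv makes rule 1 impossible to satisfy; hence Noun.
That leaves exactly one tagging: Noun Verb Verb Noun Noun Noun.
Checking: rule 1 satisfied; rule 2 satisfied.

Noun Verb Verb Noun Noun Noun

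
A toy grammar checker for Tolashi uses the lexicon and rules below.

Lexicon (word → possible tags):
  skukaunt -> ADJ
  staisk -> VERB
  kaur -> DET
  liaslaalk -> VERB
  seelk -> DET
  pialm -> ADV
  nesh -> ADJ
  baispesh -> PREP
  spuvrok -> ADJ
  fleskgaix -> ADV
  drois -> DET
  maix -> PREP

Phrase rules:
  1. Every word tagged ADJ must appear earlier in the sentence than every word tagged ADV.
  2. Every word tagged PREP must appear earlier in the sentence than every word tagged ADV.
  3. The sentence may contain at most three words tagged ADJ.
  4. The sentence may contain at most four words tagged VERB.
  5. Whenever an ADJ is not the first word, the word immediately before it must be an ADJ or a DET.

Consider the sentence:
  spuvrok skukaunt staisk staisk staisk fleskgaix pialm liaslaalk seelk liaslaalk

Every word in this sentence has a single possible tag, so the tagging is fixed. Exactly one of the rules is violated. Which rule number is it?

Fixed tagging: ADJ ADJ VERB VERB VERB ADV ADV VERB DET VERB.
Checking each rule: R1 pass, R2 pass, R3 pass, R4 fail, R5 pass.
Only rule 4 fails.

4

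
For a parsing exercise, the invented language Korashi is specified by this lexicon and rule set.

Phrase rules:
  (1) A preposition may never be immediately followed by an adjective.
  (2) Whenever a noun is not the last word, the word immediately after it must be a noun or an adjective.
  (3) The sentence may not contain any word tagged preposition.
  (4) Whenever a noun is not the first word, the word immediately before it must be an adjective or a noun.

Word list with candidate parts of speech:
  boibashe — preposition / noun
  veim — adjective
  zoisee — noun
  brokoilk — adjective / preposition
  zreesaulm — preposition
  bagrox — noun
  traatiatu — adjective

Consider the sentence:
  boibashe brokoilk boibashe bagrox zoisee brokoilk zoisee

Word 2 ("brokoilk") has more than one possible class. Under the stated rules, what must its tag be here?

adjective

Candidates per position — 1:boibashe {preposition,noun}; 2:brokoilk {adjective,preposition}; 3:boibashe {preposition,noun}; 4:bagrox {noun}; 5:zoisee {noun}; 6:brokoilk {adjective,preposition}; 7:zoisee {noun}.
Position 1: tagging it preposition would leave rule 3 unsatisfiable, so it must be noun.
Position 2: tagging it preposition would leave rule 2 unsatisfiable, so it must be adjective.
Position 3: tagging it preposition would leave rule 3 unsatisfiable, so it must be noun.
Position 6: tagging it preposition would leave rule 2 unsatisfiable, so it must be adjective.
The unique satisfying tagging is: noun adjective noun noun noun adjective noun.
Checking: rule 1 holds; rule 2 holds; rule 3 holds; rule 4 holds.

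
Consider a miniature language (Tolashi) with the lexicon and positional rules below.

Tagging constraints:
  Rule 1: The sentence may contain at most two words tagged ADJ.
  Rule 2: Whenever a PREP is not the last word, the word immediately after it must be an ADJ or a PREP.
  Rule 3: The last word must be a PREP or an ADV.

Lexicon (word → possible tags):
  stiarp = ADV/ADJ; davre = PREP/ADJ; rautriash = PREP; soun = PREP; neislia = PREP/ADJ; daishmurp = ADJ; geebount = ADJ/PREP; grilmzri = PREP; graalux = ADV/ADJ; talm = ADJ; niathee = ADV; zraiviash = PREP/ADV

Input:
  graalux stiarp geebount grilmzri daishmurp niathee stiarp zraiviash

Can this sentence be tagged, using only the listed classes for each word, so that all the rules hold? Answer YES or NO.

YES

Candidates per position — 1:graalux {ADV,ADJ}; 2:stiarp {ADV,ADJ}; 3:geebount {ADJ,PREP}; 4:grilmzri {PREP}; 5:daishmurp {ADJ}; 6:niathee {ADV}; 7:stiarp {ADV,ADJ}; 8:zraiviash {PREP,ADV}.
One satisfying assignment: ADV ADJ PREP PREP ADJ ADV ADV PREP.
Checking: rule 1 ✓; rule 2 ✓; rule 3 ✓.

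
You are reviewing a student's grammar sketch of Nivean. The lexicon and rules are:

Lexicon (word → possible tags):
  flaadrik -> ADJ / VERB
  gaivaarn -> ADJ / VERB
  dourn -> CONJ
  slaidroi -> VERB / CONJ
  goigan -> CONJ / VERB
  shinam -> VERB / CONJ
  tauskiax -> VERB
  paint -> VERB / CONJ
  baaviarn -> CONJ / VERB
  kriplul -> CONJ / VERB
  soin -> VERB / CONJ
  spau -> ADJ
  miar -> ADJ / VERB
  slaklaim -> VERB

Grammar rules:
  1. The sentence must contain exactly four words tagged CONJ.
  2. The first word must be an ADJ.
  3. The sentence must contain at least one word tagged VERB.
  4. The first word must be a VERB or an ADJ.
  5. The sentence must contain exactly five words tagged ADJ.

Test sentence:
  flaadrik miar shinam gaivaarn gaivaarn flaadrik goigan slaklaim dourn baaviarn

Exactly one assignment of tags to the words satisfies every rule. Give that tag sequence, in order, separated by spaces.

Candidates per position — 1:flaadrik {ADJ,VERB}; 2:miar {ADJ,VERB}; 3:shinam {VERB,CONJ}; 4:gaivaarn {ADJ,VERB}; 5:gaivaarn {ADJ,VERB}; 6:flaadrik {ADJ,VERB}; 7:goigan {CONJ,VERB}; 8:slaklaim {VERB}; 9:dourn {CONJ}; 10:baaviarn {CONJ,VERB}.
Position 1: tagging it VERB would leave rule 2 unsatisfiable, so it must be ADJ.
Position 2: tagging it VERB would leave rule 5 unsatisfiable, so it must be ADJ.
Position 3: tagging it VERB would leave rule 1 unsatisfiable, so it must be CONJ.
Position 4: tagging it VERB would leave rule 5 unsatisfiable, so it must be ADJ.
Position 5: tagging it VERB would leave rule 5 unsatisfiable, so it must be ADJ.
Position 6: tagging it VERB would leave rule 5 unsatisfiable, so it must be ADJ.
Position 7: tagging it VERB would leave rule 1 unsatisfiable, so it must be CONJ.
Position 10: tagging it VERB would leave rule 1 unsatisfiable, so it must be CONJ.
So the tagging must be: ADJ ADJ CONJ ADJ ADJ ADJ CONJ VERB CONJ CONJ.
Check: rule 1 holds; rule 2 holds; rule 3 holds; rule 4 holds; rule 5 holds.

ADJ ADJ CONJ ADJ ADJ ADJ CONJ VERB CONJ CONJ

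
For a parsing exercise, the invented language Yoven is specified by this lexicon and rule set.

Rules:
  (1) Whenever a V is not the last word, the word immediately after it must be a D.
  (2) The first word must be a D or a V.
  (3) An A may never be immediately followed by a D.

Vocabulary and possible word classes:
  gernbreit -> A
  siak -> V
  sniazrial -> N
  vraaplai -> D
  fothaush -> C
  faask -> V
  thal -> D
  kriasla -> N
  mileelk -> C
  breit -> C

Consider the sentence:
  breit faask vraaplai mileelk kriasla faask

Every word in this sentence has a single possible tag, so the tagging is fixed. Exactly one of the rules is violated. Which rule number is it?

2

Fixed tagging: C V D C N V.
Checking each rule: R1 ✓, R2 ✗, R3 ✓.
Only rule 2 fails.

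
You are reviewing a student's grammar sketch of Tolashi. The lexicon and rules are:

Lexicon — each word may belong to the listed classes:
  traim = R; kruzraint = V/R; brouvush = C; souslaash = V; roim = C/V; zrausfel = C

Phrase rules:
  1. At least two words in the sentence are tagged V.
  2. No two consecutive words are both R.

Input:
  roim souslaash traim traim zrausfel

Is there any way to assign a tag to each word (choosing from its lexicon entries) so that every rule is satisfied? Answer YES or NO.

NO

Candidates per position — 1:roim {C,V}; 2:souslaash {V}; 3:traim {R}; 4:traim {R}; 5:zrausfel {C}.
Rule 2 cannot be satisfied by any choice of tags from the lexicon.
So there is no consistent tagging.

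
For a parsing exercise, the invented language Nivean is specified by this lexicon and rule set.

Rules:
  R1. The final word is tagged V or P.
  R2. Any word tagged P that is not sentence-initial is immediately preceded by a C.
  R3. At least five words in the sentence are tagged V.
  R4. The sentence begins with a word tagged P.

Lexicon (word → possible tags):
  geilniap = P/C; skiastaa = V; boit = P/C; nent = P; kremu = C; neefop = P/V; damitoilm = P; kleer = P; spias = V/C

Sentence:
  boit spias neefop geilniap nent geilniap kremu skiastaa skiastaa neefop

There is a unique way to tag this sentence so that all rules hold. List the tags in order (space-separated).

Candidates per position — 1:boit {P,C}; 2:spias {V,C}; 3:neefop {P,V}; 4:geilniap {P,C}; 5:nent {P}; 6:geilniap {P,C}; 7:kremu {C}; 8:skiastaa {V}; 9:skiastaa {V}; 10:neefop {P,V}.
Word 1 cannot be C — rule 4 would then fail for every completion. It is P.
Word 2 cannot be C — rule 3 would then fail for every completion. It is V.
Word 3 cannot be P — rule 2 would then fail for every completion. It is V.
Word 4 cannot be P — rule 2 would then fail for every completion. It is C.
Word 6 cannot be P — rule 2 would then fail for every completion. It is C.
Word 10 cannot be P — rule 2 would then fail for every completion. It is V.
So the tagging must be: P V V C P C C V V V.
Rule-by-rule: rule 1 satisfied; rule 2 satisfied; rule 3 satisfied; rule 4 satisfied.

P V V C P C C V V V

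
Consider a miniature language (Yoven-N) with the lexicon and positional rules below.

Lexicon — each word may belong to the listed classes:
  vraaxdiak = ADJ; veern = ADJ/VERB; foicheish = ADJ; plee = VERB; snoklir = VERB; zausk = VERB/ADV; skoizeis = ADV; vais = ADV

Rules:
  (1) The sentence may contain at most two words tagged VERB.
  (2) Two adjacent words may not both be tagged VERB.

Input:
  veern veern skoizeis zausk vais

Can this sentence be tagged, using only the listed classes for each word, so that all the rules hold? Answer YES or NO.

YES

Candidates per position — 1:veern {ADJ,VERB}; 2:veern {ADJ,VERB}; 3:skoizeis {ADV}; 4:zausk {VERB,ADV}; 5:vais {ADV}.
One satisfying assignment: VERB ADJ ADV ADV ADV.
Checking: rule 1 holds; rule 2 holds.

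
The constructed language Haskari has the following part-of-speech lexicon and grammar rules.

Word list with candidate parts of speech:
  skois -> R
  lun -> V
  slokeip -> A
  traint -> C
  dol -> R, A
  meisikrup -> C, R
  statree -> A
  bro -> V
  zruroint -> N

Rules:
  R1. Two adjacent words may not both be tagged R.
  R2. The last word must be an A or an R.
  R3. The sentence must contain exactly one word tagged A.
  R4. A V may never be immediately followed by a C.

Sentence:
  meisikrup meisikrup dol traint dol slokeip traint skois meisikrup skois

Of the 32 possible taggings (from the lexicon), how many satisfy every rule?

2

Candidates per position — 1:meisikrup {C,R}; 2:meisikrup {C,R}; 3:dol {R,A}; 4:traint {C}; 5:dol {R,A}; 6:slokeip {A}; 7:traint {C}; 8:skois {R}; 9:meisikrup {C,R}; 10:skois {R}.
There are 32 candidate sequences in total.
The sequences that satisfy every rule: C C R C R A C R C R; R C R C R A C R C R.
Count = 2.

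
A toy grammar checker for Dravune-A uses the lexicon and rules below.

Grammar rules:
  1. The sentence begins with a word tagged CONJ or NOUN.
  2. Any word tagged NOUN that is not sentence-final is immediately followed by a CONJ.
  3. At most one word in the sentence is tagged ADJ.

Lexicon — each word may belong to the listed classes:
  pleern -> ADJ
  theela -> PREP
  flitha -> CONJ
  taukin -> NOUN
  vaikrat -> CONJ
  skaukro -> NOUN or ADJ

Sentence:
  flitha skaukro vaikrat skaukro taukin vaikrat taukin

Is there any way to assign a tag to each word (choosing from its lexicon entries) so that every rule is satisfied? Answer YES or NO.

Candidates per position — 1:flitha {CONJ}; 2:skaukro {NOUN,ADJ}; 3:vaikrat {CONJ}; 4:skaukro {NOUN,ADJ}; 5:taukin {NOUN}; 6:vaikrat {CONJ}; 7:taukin {NOUN}.
One satisfying assignment: CONJ NOUN CONJ ADJ NOUN CONJ NOUN.
Verifying each rule — rule 1 ok; rule 2 ok; rule 3 ok.

YES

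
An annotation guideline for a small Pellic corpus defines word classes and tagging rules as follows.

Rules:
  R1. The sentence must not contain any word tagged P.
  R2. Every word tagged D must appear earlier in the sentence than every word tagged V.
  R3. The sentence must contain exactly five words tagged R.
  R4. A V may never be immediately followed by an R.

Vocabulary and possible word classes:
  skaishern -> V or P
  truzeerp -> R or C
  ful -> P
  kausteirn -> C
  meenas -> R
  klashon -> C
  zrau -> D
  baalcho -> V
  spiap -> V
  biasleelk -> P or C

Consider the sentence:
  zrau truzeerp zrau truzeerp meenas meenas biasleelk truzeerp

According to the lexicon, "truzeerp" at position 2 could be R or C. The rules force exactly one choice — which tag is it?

R

Candidates per position — 1:zrau {D}; 2:truzeerp {R,C}; 3:zrau {D}; 4:truzeerp {R,C}; 5:meenas {R}; 6:meenas {R}; 7:biasleelk {P,C}; 8:truzeerp {R,C}.
If word 2 were C, no tagging could satisfy rule 3; so word 2 is R.
If word 4 were C, no tagging could satisfy rule 3; so word 4 is R.
If word 7 were P, no tagging could satisfy rule 1; so word 7 is C.
If word 8 were C, no tagging could satisfy rule 3; so word 8 is R.
That leaves exactly one tagging: D R D R R R C R.
Checking: rule 1 holds; rule 2 holds; rule 3 holds; rule 4 holds.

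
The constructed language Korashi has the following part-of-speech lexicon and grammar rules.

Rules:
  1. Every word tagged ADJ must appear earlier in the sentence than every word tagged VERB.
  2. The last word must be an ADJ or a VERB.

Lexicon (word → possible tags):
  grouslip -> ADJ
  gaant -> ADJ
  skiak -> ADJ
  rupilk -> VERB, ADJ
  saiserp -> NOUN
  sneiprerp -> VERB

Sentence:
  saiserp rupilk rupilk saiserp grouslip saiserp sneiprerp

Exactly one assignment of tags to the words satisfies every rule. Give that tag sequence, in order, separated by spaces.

NOUN ADJ ADJ NOUN ADJ NOUN VERB

Candidates per position — 1:saiserp {NOUN}; 2:rupilk {VERB,ADJ}; 3:rupilk {VERB,ADJ}; 4:saiserp {NOUN}; 5:grouslip {ADJ}; 6:saiserp {NOUN}; 7:sneiprerp {VERB}.
If word 2 were VERB, no tagging could satisfy rule 1; so word 2 is ADJ.
If word 3 were VERB, no tagging could satisfy rule 1; so word 3 is ADJ.
So the tagging must be: NOUN ADJ ADJ NOUN ADJ NOUN VERB.
Verifying each rule — rule 1 ✓; rule 2 ✓.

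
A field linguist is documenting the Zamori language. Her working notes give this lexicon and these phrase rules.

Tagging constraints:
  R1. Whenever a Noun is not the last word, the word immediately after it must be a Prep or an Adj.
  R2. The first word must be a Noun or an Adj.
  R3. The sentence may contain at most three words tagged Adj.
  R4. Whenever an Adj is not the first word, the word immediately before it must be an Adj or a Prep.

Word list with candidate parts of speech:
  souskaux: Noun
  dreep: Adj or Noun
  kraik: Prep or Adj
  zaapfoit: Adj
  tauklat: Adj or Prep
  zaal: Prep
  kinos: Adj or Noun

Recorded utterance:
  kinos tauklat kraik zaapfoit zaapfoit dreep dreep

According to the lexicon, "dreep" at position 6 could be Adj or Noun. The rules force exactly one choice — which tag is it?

Adj

Candidates per position — 1:kinos {Adj,Noun}; 2:tauklat {Adj,Prep}; 3:kraik {Prep,Adj}; 4:zaapfoit {Adj}; 5:zaapfoit {Adj}; 6:dreep {Adj,Noun}; 7:dreep {Adj,Noun}.
Position 6: the remaining choice is settled jointly with positions 1, 2, 3, 7 — only Adj at position 6 is part of a tagging that satisfies every rule.
That leaves exactly one tagging: Noun Prep Prep Adj Adj Adj Noun.
Check: rule 1 ok; rule 2 ok; rule 3 ok; rule 4 ok.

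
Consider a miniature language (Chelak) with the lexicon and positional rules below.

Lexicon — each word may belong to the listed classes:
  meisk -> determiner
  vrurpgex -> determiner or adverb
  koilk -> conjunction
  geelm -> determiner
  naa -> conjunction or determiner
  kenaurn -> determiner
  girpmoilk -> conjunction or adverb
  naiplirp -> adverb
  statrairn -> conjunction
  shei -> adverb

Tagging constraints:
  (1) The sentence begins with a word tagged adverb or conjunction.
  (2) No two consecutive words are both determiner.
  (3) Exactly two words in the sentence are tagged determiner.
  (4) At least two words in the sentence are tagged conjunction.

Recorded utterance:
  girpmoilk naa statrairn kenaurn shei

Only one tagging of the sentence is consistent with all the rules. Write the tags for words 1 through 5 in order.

Candidates per position — 1:girpmoilk {conjunction,adverb}; 2:naa {conjunction,determiner}; 3:statrairn {conjunction}; 4:kenaurn {determiner}; 5:shei {adverb}.
Word 2 cannot be conjunction — rule 3 would then fail for every completion. It is determiner.
Word 1 cannot be adverb — rule 4 would then fail for every completion. It is conjunction.
The only consistent sequence is: conjunction determiner conjunction determiner adverb.
Check: rule 1 ✓; rule 2 ✓; rule 3 ✓; rule 4 ✓.

conjunction determiner conjunction determiner adverb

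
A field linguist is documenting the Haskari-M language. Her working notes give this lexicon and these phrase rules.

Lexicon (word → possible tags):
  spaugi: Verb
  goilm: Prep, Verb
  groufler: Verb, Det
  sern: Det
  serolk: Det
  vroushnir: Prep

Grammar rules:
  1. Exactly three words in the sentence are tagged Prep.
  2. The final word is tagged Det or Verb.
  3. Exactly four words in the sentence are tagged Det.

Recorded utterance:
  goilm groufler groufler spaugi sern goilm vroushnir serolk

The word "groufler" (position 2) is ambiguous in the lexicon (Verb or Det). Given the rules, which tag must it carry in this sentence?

Det

Candidates per position — 1:goilm {Prep,Verb}; 2:groufler {Verb,Det}; 3:groufler {Verb,Det}; 4:spaugi {Verb}; 5:sern {Det}; 6:goilm {Prep,Verb}; 7:vroushnir {Prep}; 8:serolk {Det}.
If word 1 were Verb, no tagging could satisfy rule 1; so word 1 is Prep.
If word 2 were Verb, no tagging could satisfy rule 3; so word 2 is Det.
If word 3 were Verb, no tagging could satisfy rule 3; so word 3 is Det.
If word 6 were Verb, no tagging could satisfy rule 1; so word 6 is Prep.
So the tagging must be: Prep Det Det Verb Det Prep Prep Det.
Checking: rule 1 satisfied; rule 2 satisfied; rule 3 satisfied.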